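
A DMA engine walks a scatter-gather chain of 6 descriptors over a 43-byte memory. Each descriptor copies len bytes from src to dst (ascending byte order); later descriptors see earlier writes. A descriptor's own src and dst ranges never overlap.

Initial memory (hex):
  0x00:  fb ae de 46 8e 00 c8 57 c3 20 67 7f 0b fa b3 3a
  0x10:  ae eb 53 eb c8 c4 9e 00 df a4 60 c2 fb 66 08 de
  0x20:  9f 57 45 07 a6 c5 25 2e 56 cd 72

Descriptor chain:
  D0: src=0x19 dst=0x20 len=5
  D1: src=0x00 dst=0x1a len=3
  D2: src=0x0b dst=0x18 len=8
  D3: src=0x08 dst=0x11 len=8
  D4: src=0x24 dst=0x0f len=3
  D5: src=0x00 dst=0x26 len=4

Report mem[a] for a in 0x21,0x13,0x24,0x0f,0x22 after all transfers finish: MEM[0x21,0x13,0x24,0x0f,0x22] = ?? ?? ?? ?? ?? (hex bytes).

[0] 0x19->0x20 len=5 : a4 60 c2 fb 66
[1] 0x00->0x1a len=3 : fb ae de
[2] 0x0b->0x18 len=8 : 7f 0b fa b3 3a ae eb 53
[3] 0x08->0x11 len=8 : c3 20 67 7f 0b fa b3 3a
[4] 0x24->0x0f len=3 : 66 c5 25
[5] 0x00->0x26 len=4 : fb ae de 46
query mem[0x21]=0x60, mem[0x13]=0x67, mem[0x24]=0x66, mem[0x0f]=0x66, mem[0x22]=0xc2

MEM[0x21,0x13,0x24,0x0f,0x22] = 60 67 66 66 c2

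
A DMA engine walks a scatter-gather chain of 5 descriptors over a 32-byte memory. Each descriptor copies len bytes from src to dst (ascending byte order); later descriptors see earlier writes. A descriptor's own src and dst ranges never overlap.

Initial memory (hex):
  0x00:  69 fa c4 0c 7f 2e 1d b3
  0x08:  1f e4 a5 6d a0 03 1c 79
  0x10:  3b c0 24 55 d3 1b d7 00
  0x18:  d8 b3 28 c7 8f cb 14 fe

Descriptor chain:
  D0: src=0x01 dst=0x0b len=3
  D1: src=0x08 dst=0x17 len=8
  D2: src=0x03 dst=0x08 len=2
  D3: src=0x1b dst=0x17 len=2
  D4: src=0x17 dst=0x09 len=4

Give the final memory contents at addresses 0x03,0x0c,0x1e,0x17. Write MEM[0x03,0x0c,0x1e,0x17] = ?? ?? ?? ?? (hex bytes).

MEM[0x03,0x0c,0x1e,0x17] = 0c fa 79 c4

[0] 0x01->0x0b len=3 : fa c4 0c
[1] 0x08->0x17 len=8 : 1f e4 a5 fa c4 0c 1c 79
[2] 0x03->0x08 len=2 : 0c 7f
[3] 0x1b->0x17 len=2 : c4 0c
[4] 0x17->0x09 len=4 : c4 0c a5 fa
query mem[0x03]=0x0c, mem[0x0c]=0xfa, mem[0x1e]=0x79, mem[0x17]=0xc4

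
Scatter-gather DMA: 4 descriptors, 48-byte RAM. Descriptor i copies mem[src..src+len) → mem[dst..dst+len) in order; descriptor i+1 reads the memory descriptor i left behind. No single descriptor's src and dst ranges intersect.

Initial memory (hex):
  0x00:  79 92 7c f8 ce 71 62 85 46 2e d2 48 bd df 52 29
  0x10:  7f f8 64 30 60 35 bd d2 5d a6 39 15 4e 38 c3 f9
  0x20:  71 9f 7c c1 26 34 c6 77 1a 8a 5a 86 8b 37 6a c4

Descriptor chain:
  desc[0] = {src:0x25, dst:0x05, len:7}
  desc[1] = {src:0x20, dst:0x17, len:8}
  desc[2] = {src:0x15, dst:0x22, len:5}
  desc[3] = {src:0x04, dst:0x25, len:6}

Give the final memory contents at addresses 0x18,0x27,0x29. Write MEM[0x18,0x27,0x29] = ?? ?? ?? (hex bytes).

[0] 0x25->0x05 len=7 : 34 c6 77 1a 8a 5a 86
[1] 0x20->0x17 len=8 : 71 9f 7c c1 26 34 c6 77
[2] 0x15->0x22 len=5 : 35 bd 71 9f 7c
[3] 0x04->0x25 len=6 : ce 34 c6 77 1a 8a
query mem[0x18]=0x9f, mem[0x27]=0xc6, mem[0x29]=0x1a

MEM[0x18,0x27,0x29] = 9f c6 1a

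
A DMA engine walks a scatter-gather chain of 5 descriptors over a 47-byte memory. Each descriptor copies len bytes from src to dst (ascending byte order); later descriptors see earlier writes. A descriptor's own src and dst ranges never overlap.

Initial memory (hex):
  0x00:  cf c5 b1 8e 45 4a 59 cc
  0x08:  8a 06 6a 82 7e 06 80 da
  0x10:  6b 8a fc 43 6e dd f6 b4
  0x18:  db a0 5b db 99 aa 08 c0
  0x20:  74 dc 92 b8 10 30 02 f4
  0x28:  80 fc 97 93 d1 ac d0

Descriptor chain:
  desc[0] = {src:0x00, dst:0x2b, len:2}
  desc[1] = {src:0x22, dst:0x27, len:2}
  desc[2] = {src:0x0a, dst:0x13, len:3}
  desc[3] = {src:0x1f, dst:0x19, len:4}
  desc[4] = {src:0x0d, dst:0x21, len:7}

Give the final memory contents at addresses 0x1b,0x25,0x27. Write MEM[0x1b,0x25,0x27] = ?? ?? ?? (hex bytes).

MEM[0x1b,0x25,0x27] = dc 8a 6a

[0] 0x00->0x2b len=2 : cf c5
[1] 0x22->0x27 len=2 : 92 b8
[2] 0x0a->0x13 len=3 : 6a 82 7e
[3] 0x1f->0x19 len=4 : c0 74 dc 92
[4] 0x0d->0x21 len=7 : 06 80 da 6b 8a fc 6a
query mem[0x1b]=0xdc, mem[0x25]=0x8a, mem[0x27]=0x6a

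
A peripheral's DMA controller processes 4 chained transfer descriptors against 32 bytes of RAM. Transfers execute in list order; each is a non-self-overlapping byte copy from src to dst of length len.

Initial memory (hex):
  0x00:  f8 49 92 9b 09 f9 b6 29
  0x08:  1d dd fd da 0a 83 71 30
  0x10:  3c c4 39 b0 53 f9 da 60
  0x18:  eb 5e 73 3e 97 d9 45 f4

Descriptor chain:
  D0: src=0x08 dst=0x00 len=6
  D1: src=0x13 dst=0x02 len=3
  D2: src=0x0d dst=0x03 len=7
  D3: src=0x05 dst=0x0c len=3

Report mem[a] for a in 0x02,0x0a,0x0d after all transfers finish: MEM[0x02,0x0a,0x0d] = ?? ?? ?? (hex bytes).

MEM[0x02,0x0a,0x0d] = b0 fd 3c

#0 dst[0x00+6] := {0x1d,0xdd,0xfd,0xda,0x0a,0x83}
#1 dst[0x02+3] := {0xb0,0x53,0xf9}
#2 dst[0x03+7] := {0x83,0x71,0x30,0x3c,0xc4,0x39,0xb0}
#3 dst[0x0c+3] := {0x30,0x3c,0xc4}
query mem[0x02]=0xb0, mem[0x0a]=0xfd, mem[0x0d]=0x3c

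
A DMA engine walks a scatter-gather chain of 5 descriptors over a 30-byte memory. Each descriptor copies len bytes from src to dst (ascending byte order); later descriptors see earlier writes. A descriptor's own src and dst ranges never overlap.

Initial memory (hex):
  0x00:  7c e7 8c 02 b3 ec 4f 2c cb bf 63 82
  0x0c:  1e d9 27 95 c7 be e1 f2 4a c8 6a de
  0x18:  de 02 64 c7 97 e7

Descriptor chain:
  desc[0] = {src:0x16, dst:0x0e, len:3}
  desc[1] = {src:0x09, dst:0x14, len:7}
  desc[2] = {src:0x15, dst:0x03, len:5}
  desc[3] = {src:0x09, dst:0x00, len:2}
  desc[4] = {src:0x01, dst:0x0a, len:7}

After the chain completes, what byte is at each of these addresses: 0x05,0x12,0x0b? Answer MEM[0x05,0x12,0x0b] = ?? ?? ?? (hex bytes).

[0] 0x16->0x0e len=3 : 6a de de
[1] 0x09->0x14 len=7 : bf 63 82 1e d9 6a de
[2] 0x15->0x03 len=5 : 63 82 1e d9 6a
[3] 0x09->0x00 len=2 : bf 63
[4] 0x01->0x0a len=7 : 63 8c 63 82 1e d9 6a
query mem[0x05]=0x1e, mem[0x12]=0xe1, mem[0x0b]=0x8c

MEM[0x05,0x12,0x0b] = 1e e1 8c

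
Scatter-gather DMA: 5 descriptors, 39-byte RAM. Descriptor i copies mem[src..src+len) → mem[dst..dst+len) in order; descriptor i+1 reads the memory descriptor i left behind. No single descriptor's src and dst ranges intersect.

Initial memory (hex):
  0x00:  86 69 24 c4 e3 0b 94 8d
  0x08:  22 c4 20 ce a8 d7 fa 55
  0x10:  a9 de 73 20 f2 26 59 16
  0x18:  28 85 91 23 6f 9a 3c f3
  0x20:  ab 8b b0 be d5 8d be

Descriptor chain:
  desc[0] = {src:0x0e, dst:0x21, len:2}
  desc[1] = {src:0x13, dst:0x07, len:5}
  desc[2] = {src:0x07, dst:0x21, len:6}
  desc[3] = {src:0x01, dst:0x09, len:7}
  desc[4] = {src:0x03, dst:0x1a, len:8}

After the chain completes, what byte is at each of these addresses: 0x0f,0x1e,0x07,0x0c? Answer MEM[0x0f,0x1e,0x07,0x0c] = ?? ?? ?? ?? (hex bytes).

D0: mem[0x21..0x22] <- [fa 55]
D1: mem[0x07..0x0b] <- [20 f2 26 59 16]
D2: mem[0x21..0x26] <- [20 f2 26 59 16 a8]
D3: mem[0x09..0x0f] <- [69 24 c4 e3 0b 94 20]
D4: mem[0x1a..0x21] <- [c4 e3 0b 94 20 f2 69 24]
query mem[0x0f]=0x20, mem[0x1e]=0x20, mem[0x07]=0x20, mem[0x0c]=0xe3

MEM[0x0f,0x1e,0x07,0x0c] = 20 20 20 e3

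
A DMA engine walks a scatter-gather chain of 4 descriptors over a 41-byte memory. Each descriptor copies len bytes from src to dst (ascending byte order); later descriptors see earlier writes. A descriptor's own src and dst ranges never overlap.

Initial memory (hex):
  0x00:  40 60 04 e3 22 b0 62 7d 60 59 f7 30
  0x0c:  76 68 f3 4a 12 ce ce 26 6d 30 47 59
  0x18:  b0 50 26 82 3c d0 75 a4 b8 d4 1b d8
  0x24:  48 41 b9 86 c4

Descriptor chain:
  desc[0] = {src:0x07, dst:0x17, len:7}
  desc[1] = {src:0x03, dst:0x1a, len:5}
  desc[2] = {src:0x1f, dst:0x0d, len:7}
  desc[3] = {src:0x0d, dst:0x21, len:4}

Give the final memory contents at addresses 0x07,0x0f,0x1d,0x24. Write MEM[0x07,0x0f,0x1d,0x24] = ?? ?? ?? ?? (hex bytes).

D0: mem[0x17..0x1d] <- [7d 60 59 f7 30 76 68]
D1: mem[0x1a..0x1e] <- [e3 22 b0 62 7d]
D2: mem[0x0d..0x13] <- [a4 b8 d4 1b d8 48 41]
D3: mem[0x21..0x24] <- [a4 b8 d4 1b]
query mem[0x07]=0x7d, mem[0x0f]=0xd4, mem[0x1d]=0x62, mem[0x24]=0x1b

MEM[0x07,0x0f,0x1d,0x24] = 7d d4 62 1b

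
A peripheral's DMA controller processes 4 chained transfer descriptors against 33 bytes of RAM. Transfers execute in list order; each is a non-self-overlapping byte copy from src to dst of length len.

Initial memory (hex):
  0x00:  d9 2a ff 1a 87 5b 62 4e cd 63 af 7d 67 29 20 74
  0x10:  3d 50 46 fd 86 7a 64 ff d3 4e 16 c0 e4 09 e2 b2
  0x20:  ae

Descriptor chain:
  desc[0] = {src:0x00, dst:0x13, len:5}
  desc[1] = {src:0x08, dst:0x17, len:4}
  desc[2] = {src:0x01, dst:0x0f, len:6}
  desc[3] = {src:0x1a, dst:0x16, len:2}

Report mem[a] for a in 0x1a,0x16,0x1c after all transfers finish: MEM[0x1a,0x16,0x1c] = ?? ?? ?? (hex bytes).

D0: mem[0x13..0x17] <- [d9 2a ff 1a 87]
D1: mem[0x17..0x1a] <- [cd 63 af 7d]
D2: mem[0x0f..0x14] <- [2a ff 1a 87 5b 62]
D3: mem[0x16..0x17] <- [7d c0]
query mem[0x1a]=0x7d, mem[0x16]=0x7d, mem[0x1c]=0xe4

MEM[0x1a,0x16,0x1c] = 7d 7d e4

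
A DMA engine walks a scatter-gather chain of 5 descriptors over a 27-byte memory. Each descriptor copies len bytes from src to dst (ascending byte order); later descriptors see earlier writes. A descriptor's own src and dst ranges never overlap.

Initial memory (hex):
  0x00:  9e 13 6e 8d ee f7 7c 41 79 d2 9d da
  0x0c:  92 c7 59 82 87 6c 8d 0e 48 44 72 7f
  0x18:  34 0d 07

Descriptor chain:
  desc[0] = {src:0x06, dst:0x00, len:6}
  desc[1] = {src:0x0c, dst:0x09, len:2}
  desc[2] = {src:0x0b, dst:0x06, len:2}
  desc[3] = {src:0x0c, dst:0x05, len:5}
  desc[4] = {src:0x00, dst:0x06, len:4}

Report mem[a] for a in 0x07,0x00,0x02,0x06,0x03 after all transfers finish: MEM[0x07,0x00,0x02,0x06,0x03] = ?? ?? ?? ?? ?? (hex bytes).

MEM[0x07,0x00,0x02,0x06,0x03] = 41 7c 79 7c d2

D0: mem[0x00..0x05] <- [7c 41 79 d2 9d da]
D1: mem[0x09..0x0a] <- [92 c7]
D2: mem[0x06..0x07] <- [da 92]
D3: mem[0x05..0x09] <- [92 c7 59 82 87]
D4: mem[0x06..0x09] <- [7c 41 79 d2]
query mem[0x07]=0x41, mem[0x00]=0x7c, mem[0x02]=0x79, mem[0x06]=0x7c, mem[0x03]=0xd2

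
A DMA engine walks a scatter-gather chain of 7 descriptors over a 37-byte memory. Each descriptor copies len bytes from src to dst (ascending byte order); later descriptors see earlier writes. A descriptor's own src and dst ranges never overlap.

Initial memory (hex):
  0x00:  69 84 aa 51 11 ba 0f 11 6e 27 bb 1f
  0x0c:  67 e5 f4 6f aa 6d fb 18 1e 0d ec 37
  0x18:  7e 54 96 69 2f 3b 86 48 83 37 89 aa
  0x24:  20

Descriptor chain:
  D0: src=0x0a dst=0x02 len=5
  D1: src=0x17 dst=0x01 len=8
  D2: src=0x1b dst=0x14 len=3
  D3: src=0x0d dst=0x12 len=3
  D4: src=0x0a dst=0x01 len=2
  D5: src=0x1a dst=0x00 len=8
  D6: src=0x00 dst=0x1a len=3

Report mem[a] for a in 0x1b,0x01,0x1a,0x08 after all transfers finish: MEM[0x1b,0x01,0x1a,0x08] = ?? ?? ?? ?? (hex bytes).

[0] 0x0a->0x02 len=5 : bb 1f 67 e5 f4
[1] 0x17->0x01 len=8 : 37 7e 54 96 69 2f 3b 86
[2] 0x1b->0x14 len=3 : 69 2f 3b
[3] 0x0d->0x12 len=3 : e5 f4 6f
[4] 0x0a->0x01 len=2 : bb 1f
[5] 0x1a->0x00 len=8 : 96 69 2f 3b 86 48 83 37
[6] 0x00->0x1a len=3 : 96 69 2f
query mem[0x1b]=0x69, mem[0x01]=0x69, mem[0x1a]=0x96, mem[0x08]=0x86

MEM[0x1b,0x01,0x1a,0x08] = 69 69 96 86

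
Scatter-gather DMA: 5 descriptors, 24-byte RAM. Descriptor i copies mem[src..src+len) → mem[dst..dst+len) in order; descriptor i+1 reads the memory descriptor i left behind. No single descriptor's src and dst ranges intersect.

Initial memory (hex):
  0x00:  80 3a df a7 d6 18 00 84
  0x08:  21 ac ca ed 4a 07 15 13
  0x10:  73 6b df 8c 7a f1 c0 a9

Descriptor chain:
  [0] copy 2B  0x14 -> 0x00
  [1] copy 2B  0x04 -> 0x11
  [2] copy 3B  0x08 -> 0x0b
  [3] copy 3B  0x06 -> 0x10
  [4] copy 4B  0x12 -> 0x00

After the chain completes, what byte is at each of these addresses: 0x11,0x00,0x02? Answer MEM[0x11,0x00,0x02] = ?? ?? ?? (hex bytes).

MEM[0x11,0x00,0x02] = 84 21 7a

  after D0: wrote 2B at 0x00 = 7af1
  after D1: wrote 2B at 0x11 = d618
  after D2: wrote 3B at 0x0b = 21acca
  after D3: wrote 3B at 0x10 = 008421
  after D4: wrote 4B at 0x00 = 218c7af1
query mem[0x11]=0x84, mem[0x00]=0x21, mem[0x02]=0x7a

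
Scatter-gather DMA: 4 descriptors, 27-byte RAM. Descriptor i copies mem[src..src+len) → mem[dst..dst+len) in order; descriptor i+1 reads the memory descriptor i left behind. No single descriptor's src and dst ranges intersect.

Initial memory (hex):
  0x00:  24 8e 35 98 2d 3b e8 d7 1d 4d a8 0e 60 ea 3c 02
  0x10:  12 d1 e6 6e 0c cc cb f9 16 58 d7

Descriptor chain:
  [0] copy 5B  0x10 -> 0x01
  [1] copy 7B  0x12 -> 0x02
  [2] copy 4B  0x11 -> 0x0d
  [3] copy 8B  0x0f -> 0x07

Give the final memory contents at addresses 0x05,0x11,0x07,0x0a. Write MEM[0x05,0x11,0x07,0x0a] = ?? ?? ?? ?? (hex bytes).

D0: mem[0x01..0x05] <- [12 d1 e6 6e 0c]
D1: mem[0x02..0x08] <- [e6 6e 0c cc cb f9 16]
D2: mem[0x0d..0x10] <- [d1 e6 6e 0c]
D3: mem[0x07..0x0e] <- [6e 0c d1 e6 6e 0c cc cb]
query mem[0x05]=0xcc, mem[0x11]=0xd1, mem[0x07]=0x6e, mem[0x0a]=0xe6

MEM[0x05,0x11,0x07,0x0a] = cc d1 6e e6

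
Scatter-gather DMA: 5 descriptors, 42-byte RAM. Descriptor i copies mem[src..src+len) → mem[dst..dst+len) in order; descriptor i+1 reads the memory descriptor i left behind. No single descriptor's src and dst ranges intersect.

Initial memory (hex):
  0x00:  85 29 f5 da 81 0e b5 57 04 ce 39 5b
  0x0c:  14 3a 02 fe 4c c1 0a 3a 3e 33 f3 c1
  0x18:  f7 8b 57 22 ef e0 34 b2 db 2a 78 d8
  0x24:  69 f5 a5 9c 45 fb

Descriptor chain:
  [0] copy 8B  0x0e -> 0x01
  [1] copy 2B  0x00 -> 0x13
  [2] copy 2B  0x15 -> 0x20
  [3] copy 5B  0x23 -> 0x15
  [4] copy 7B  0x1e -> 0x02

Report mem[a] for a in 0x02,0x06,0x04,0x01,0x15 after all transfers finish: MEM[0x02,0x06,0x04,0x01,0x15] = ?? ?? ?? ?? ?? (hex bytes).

MEM[0x02,0x06,0x04,0x01,0x15] = 34 78 33 02 d8

#0 dst[0x01+8] := {0x02,0xfe,0x4c,0xc1,0x0a,0x3a,0x3e,0x33}
#1 dst[0x13+2] := {0x85,0x02}
#2 dst[0x20+2] := {0x33,0xf3}
#3 dst[0x15+5] := {0xd8,0x69,0xf5,0xa5,0x9c}
#4 dst[0x02+7] := {0x34,0xb2,0x33,0xf3,0x78,0xd8,0x69}
query mem[0x02]=0x34, mem[0x06]=0x78, mem[0x04]=0x33, mem[0x01]=0x02, mem[0x15]=0xd8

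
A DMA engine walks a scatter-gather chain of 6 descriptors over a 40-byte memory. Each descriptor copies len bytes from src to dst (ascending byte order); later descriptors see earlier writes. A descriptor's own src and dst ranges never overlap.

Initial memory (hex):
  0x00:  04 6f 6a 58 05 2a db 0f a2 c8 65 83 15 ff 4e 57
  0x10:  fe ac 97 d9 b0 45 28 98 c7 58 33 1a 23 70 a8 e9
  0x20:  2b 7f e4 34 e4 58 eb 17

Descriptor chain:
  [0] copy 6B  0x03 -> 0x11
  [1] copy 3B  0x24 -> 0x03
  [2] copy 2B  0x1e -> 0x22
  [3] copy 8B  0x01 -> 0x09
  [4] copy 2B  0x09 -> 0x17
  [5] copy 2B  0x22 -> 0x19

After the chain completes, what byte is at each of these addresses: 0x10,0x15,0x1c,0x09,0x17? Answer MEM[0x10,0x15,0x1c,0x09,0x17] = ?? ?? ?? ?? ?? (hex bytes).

D0: mem[0x11..0x16] <- [58 05 2a db 0f a2]
D1: mem[0x03..0x05] <- [e4 58 eb]
D2: mem[0x22..0x23] <- [a8 e9]
D3: mem[0x09..0x10] <- [6f 6a e4 58 eb db 0f a2]
D4: mem[0x17..0x18] <- [6f 6a]
D5: mem[0x19..0x1a] <- [a8 e9]
query mem[0x10]=0xa2, mem[0x15]=0x0f, mem[0x1c]=0x23, mem[0x09]=0x6f, mem[0x17]=0x6f

MEM[0x10,0x15,0x1c,0x09,0x17] = a2 0f 23 6f 6f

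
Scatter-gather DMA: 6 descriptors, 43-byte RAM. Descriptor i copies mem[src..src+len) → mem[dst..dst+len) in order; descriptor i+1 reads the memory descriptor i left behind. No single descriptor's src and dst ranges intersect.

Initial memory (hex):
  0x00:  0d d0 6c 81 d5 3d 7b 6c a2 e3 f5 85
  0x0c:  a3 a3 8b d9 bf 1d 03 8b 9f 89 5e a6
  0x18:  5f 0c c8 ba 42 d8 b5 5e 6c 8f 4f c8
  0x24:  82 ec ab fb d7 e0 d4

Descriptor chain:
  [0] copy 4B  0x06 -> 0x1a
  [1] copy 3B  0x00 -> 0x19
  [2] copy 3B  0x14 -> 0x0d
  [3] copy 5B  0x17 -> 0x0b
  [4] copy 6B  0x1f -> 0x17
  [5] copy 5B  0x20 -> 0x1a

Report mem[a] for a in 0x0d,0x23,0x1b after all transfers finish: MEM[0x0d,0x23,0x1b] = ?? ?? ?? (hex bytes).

[0] 0x06->0x1a len=4 : 7b 6c a2 e3
[1] 0x00->0x19 len=3 : 0d d0 6c
[2] 0x14->0x0d len=3 : 9f 89 5e
[3] 0x17->0x0b len=5 : a6 5f 0d d0 6c
[4] 0x1f->0x17 len=6 : 5e 6c 8f 4f c8 82
[5] 0x20->0x1a len=5 : 6c 8f 4f c8 82
query mem[0x0d]=0x0d, mem[0x23]=0xc8, mem[0x1b]=0x8f

MEM[0x0d,0x23,0x1b] = 0d c8 8f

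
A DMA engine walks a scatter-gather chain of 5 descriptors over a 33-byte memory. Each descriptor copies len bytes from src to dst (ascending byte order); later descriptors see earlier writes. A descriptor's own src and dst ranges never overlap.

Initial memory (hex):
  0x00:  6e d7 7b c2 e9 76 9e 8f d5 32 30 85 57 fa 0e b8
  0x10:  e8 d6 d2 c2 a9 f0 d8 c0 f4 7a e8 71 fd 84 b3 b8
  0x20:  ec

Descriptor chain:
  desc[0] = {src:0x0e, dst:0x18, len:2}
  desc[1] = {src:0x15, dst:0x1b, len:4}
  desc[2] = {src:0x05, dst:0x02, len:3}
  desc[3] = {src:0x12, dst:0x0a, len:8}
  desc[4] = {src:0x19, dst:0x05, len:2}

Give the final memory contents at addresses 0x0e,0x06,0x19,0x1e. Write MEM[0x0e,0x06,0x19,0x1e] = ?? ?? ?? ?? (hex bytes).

MEM[0x0e,0x06,0x19,0x1e] = d8 e8 b8 0e

#0 dst[0x18+2] := {0x0e,0xb8}
#1 dst[0x1b+4] := {0xf0,0xd8,0xc0,0x0e}
#2 dst[0x02+3] := {0x76,0x9e,0x8f}
#3 dst[0x0a+8] := {0xd2,0xc2,0xa9,0xf0,0xd8,0xc0,0x0e,0xb8}
#4 dst[0x05+2] := {0xb8,0xe8}
query mem[0x0e]=0xd8, mem[0x06]=0xe8, mem[0x19]=0xb8, mem[0x1e]=0x0e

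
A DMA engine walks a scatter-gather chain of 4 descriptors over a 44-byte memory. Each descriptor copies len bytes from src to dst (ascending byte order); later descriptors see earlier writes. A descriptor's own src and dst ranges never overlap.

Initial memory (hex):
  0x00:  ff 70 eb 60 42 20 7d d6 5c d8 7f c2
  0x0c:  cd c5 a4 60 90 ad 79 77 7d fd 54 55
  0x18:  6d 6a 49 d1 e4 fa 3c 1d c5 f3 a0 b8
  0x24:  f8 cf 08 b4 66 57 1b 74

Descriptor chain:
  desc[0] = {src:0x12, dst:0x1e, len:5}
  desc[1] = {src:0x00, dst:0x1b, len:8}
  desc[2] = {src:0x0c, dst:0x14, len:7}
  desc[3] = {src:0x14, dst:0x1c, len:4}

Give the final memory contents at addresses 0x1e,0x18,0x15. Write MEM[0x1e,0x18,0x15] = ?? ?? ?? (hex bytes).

D0: mem[0x1e..0x22] <- [79 77 7d fd 54]
D1: mem[0x1b..0x22] <- [ff 70 eb 60 42 20 7d d6]
D2: mem[0x14..0x1a] <- [cd c5 a4 60 90 ad 79]
D3: mem[0x1c..0x1f] <- [cd c5 a4 60]
query mem[0x1e]=0xa4, mem[0x18]=0x90, mem[0x15]=0xc5

MEM[0x1e,0x18,0x15] = a4 90 c5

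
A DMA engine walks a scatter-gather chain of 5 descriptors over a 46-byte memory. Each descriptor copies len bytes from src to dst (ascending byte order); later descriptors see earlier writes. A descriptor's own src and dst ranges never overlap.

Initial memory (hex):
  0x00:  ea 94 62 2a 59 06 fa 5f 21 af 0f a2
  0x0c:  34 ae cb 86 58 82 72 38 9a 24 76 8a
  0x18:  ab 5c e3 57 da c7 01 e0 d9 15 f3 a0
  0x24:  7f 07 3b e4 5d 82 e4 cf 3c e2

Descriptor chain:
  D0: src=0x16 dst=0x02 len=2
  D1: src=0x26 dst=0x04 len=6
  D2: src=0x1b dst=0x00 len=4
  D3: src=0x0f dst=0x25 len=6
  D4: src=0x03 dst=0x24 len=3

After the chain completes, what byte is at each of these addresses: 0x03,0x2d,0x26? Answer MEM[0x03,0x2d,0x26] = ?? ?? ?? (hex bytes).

MEM[0x03,0x2d,0x26] = 01 e2 e4

[0] 0x16->0x02 len=2 : 76 8a
[1] 0x26->0x04 len=6 : 3b e4 5d 82 e4 cf
[2] 0x1b->0x00 len=4 : 57 da c7 01
[3] 0x0f->0x25 len=6 : 86 58 82 72 38 9a
[4] 0x03->0x24 len=3 : 01 3b e4
query mem[0x03]=0x01, mem[0x2d]=0xe2, mem[0x26]=0xe4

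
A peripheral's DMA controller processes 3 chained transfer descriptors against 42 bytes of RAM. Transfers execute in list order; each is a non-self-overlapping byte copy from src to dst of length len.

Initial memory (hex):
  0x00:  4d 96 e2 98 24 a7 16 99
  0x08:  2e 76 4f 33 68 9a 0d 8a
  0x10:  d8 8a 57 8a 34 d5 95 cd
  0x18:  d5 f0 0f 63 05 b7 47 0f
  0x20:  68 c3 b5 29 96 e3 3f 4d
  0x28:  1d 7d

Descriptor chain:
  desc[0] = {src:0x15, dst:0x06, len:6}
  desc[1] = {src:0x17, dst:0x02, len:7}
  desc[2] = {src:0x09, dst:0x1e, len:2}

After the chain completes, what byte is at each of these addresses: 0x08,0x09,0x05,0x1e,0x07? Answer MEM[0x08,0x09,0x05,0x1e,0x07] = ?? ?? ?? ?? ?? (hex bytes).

MEM[0x08,0x09,0x05,0x1e,0x07] = b7 d5 0f d5 05

[0] 0x15->0x06 len=6 : d5 95 cd d5 f0 0f
[1] 0x17->0x02 len=7 : cd d5 f0 0f 63 05 b7
[2] 0x09->0x1e len=2 : d5 f0
query mem[0x08]=0xb7, mem[0x09]=0xd5, mem[0x05]=0x0f, mem[0x1e]=0xd5, mem[0x07]=0x05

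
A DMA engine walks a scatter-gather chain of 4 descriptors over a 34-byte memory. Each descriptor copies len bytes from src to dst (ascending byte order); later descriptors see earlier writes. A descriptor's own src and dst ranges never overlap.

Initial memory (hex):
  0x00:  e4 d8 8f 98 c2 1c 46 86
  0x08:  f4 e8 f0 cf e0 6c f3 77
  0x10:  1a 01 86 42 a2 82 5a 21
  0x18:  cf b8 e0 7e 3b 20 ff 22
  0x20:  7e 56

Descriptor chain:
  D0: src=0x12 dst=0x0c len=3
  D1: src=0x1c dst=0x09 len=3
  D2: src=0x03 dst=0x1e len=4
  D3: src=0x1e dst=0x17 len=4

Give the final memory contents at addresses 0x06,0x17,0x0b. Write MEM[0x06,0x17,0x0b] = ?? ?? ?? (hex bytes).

MEM[0x06,0x17,0x0b] = 46 98 ff

D0: mem[0x0c..0x0e] <- [86 42 a2]
D1: mem[0x09..0x0b] <- [3b 20 ff]
D2: mem[0x1e..0x21] <- [98 c2 1c 46]
D3: mem[0x17..0x1a] <- [98 c2 1c 46]
query mem[0x06]=0x46, mem[0x17]=0x98, mem[0x0b]=0xff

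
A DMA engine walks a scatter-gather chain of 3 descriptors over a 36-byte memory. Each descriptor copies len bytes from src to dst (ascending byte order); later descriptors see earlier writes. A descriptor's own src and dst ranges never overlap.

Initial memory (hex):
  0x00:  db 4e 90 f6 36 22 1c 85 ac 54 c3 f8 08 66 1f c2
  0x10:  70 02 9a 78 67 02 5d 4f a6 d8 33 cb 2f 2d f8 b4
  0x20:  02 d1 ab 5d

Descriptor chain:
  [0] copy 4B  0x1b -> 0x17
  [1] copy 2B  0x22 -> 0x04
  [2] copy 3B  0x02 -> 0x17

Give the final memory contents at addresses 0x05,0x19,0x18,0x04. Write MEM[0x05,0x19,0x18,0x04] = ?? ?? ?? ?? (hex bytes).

  after D0: wrote 4B at 0x17 = cb2f2df8
  after D1: wrote 2B at 0x04 = ab5d
  after D2: wrote 3B at 0x17 = 90f6ab
query mem[0x05]=0x5d, mem[0x19]=0xab, mem[0x18]=0xf6, mem[0x04]=0xab

MEM[0x05,0x19,0x18,0x04] = 5d ab f6 ab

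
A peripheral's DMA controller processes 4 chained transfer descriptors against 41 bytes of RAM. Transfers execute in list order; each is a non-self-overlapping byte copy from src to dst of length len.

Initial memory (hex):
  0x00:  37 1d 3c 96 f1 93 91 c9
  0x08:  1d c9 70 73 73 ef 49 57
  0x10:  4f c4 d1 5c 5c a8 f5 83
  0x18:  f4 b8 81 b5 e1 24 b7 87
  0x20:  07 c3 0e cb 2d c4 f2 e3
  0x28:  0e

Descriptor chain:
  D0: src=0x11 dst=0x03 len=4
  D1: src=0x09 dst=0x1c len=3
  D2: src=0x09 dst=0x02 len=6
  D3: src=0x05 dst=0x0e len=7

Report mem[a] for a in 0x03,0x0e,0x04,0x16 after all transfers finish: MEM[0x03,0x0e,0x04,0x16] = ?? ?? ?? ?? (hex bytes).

MEM[0x03,0x0e,0x04,0x16] = 70 73 73 f5

  after D0: wrote 4B at 0x03 = c4d15c5c
  after D1: wrote 3B at 0x1c = c97073
  after D2: wrote 6B at 0x02 = c9707373ef49
  after D3: wrote 7B at 0x0e = 73ef491dc97073
query mem[0x03]=0x70, mem[0x0e]=0x73, mem[0x04]=0x73, mem[0x16]=0xf5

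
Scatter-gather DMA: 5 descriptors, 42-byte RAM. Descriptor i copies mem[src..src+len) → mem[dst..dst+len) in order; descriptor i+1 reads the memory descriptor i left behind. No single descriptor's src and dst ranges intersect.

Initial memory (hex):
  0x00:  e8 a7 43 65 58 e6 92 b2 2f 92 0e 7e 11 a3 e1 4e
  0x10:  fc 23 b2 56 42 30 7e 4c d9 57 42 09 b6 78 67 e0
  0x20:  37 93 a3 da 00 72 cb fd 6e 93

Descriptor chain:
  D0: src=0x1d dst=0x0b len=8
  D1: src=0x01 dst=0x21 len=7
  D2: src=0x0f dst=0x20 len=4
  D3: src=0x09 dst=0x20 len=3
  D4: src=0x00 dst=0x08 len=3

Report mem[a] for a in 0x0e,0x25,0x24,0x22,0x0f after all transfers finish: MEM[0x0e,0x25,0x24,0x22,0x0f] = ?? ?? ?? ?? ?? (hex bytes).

[0] 0x1d->0x0b len=8 : 78 67 e0 37 93 a3 da 00
[1] 0x01->0x21 len=7 : a7 43 65 58 e6 92 b2
[2] 0x0f->0x20 len=4 : 93 a3 da 00
[3] 0x09->0x20 len=3 : 92 0e 78
[4] 0x00->0x08 len=3 : e8 a7 43
query mem[0x0e]=0x37, mem[0x25]=0xe6, mem[0x24]=0x58, mem[0x22]=0x78, mem[0x0f]=0x93

MEM[0x0e,0x25,0x24,0x22,0x0f] = 37 e6 58 78 93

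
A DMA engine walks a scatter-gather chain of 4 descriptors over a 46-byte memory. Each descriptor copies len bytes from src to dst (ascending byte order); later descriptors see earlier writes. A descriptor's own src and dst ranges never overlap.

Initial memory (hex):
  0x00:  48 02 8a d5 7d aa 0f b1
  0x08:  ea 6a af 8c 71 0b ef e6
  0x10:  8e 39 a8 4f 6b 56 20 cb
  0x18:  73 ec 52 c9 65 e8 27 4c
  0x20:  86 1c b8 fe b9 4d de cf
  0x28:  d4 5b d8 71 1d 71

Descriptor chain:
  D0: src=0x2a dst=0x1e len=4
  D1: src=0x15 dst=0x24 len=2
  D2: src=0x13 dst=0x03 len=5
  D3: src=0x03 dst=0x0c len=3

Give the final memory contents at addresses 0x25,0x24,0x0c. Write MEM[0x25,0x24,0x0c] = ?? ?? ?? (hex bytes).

MEM[0x25,0x24,0x0c] = 20 56 4f

#0 dst[0x1e+4] := {0xd8,0x71,0x1d,0x71}
#1 dst[0x24+2] := {0x56,0x20}
#2 dst[0x03+5] := {0x4f,0x6b,0x56,0x20,0xcb}
#3 dst[0x0c+3] := {0x4f,0x6b,0x56}
query mem[0x25]=0x20, mem[0x24]=0x56, mem[0x0c]=0x4f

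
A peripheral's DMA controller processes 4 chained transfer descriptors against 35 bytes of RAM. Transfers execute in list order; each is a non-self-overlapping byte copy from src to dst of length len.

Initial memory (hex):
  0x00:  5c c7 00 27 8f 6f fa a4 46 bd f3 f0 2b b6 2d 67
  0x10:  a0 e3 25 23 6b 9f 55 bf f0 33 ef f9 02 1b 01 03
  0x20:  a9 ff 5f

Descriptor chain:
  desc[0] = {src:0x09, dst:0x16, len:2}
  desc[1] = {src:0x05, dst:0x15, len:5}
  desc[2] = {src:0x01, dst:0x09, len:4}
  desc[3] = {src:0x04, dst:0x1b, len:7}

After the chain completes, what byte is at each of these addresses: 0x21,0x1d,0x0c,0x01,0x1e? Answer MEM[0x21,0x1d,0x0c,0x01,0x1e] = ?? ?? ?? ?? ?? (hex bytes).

MEM[0x21,0x1d,0x0c,0x01,0x1e] = 00 fa 8f c7 a4

#0 dst[0x16+2] := {0xbd,0xf3}
#1 dst[0x15+5] := {0x6f,0xfa,0xa4,0x46,0xbd}
#2 dst[0x09+4] := {0xc7,0x00,0x27,0x8f}
#3 dst[0x1b+7] := {0x8f,0x6f,0xfa,0xa4,0x46,0xc7,0x00}
query mem[0x21]=0x00, mem[0x1d]=0xfa, mem[0x0c]=0x8f, mem[0x01]=0xc7, mem[0x1e]=0xa4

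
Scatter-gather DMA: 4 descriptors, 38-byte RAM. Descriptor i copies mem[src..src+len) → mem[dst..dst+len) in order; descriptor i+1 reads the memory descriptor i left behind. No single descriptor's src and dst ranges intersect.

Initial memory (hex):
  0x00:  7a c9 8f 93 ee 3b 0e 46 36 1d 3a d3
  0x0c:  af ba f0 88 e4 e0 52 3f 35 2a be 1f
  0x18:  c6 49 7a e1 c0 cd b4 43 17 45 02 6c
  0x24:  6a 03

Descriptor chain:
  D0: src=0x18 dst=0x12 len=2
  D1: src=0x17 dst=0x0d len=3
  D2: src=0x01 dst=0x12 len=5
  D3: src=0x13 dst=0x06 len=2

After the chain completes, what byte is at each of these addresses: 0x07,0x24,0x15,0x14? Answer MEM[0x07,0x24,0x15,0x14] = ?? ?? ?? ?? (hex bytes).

MEM[0x07,0x24,0x15,0x14] = 93 6a ee 93

#0 dst[0x12+2] := {0xc6,0x49}
#1 dst[0x0d+3] := {0x1f,0xc6,0x49}
#2 dst[0x12+5] := {0xc9,0x8f,0x93,0xee,0x3b}
#3 dst[0x06+2] := {0x8f,0x93}
query mem[0x07]=0x93, mem[0x24]=0x6a, mem[0x15]=0xee, mem[0x14]=0x93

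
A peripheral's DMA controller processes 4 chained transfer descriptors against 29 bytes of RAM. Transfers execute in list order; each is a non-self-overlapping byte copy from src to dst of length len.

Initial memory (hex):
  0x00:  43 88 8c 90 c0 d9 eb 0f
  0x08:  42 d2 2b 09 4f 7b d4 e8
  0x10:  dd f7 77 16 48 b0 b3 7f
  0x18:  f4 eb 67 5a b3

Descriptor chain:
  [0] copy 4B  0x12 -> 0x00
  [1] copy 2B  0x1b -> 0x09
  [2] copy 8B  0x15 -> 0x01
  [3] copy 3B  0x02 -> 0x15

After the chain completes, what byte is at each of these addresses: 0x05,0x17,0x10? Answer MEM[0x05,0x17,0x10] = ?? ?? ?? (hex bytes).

MEM[0x05,0x17,0x10] = eb f4 dd

[0] 0x12->0x00 len=4 : 77 16 48 b0
[1] 0x1b->0x09 len=2 : 5a b3
[2] 0x15->0x01 len=8 : b0 b3 7f f4 eb 67 5a b3
[3] 0x02->0x15 len=3 : b3 7f f4
query mem[0x05]=0xeb, mem[0x17]=0xf4, mem[0x10]=0xdd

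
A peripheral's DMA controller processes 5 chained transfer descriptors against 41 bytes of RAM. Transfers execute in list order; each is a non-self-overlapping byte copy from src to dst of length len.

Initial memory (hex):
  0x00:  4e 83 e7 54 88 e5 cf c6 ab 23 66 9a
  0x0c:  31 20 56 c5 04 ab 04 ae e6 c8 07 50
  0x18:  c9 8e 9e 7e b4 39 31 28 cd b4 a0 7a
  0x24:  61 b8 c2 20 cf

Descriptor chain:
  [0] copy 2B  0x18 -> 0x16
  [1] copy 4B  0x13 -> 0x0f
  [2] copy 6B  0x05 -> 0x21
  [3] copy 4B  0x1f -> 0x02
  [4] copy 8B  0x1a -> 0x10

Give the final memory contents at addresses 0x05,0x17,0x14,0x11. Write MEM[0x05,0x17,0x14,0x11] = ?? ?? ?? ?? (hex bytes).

MEM[0x05,0x17,0x14,0x11] = cf e5 31 7e

D0: mem[0x16..0x17] <- [c9 8e]
D1: mem[0x0f..0x12] <- [ae e6 c8 c9]
D2: mem[0x21..0x26] <- [e5 cf c6 ab 23 66]
D3: mem[0x02..0x05] <- [28 cd e5 cf]
D4: mem[0x10..0x17] <- [9e 7e b4 39 31 28 cd e5]
query mem[0x05]=0xcf, mem[0x17]=0xe5, mem[0x14]=0x31, mem[0x11]=0x7e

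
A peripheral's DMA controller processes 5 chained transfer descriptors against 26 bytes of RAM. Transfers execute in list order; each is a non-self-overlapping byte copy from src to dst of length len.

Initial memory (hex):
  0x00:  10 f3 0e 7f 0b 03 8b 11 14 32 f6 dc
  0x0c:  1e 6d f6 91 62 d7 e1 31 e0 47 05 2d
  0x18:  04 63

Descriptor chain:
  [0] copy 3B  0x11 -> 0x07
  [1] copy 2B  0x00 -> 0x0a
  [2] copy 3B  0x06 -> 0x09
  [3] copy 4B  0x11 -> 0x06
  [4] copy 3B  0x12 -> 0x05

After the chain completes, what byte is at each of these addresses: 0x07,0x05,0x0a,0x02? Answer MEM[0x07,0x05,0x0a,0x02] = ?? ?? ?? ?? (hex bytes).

D0: mem[0x07..0x09] <- [d7 e1 31]
D1: mem[0x0a..0x0b] <- [10 f3]
D2: mem[0x09..0x0b] <- [8b d7 e1]
D3: mem[0x06..0x09] <- [d7 e1 31 e0]
D4: mem[0x05..0x07] <- [e1 31 e0]
query mem[0x07]=0xe0, mem[0x05]=0xe1, mem[0x0a]=0xd7, mem[0x02]=0x0e

MEM[0x07,0x05,0x0a,0x02] = e0 e1 d7 0e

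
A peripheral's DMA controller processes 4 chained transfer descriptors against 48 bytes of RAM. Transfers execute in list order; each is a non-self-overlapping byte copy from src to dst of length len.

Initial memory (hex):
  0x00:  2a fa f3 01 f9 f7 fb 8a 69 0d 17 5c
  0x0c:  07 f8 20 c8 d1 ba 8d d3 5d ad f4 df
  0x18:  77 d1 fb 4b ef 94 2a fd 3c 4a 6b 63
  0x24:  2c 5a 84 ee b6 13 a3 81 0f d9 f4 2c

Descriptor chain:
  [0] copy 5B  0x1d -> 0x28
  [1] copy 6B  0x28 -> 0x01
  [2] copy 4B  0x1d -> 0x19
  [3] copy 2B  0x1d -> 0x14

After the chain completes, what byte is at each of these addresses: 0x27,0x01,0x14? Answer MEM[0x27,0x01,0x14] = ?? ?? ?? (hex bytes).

MEM[0x27,0x01,0x14] = ee 94 94

  after D0: wrote 5B at 0x28 = 942afd3c4a
  after D1: wrote 6B at 0x01 = 942afd3c4ad9
  after D2: wrote 4B at 0x19 = 942afd3c
  after D3: wrote 2B at 0x14 = 942a
query mem[0x27]=0xee, mem[0x01]=0x94, mem[0x14]=0x94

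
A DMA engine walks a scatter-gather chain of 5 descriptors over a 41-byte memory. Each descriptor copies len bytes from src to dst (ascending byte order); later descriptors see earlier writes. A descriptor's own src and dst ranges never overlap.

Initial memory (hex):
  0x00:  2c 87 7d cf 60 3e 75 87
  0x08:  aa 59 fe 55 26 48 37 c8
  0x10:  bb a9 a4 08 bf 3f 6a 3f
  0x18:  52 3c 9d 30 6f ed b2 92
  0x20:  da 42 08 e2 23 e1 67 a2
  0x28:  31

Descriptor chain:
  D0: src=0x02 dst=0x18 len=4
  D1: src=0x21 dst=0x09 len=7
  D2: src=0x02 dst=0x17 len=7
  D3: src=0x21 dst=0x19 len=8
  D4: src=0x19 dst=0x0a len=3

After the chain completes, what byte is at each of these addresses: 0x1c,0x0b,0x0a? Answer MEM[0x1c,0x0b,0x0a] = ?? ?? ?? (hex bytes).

MEM[0x1c,0x0b,0x0a] = 23 08 42

  after D0: wrote 4B at 0x18 = 7dcf603e
  after D1: wrote 7B at 0x09 = 4208e223e167a2
  after D2: wrote 7B at 0x17 = 7dcf603e7587aa
  after D3: wrote 8B at 0x19 = 4208e223e167a231
  after D4: wrote 3B at 0x0a = 4208e2
query mem[0x1c]=0x23, mem[0x0b]=0x08, mem[0x0a]=0x42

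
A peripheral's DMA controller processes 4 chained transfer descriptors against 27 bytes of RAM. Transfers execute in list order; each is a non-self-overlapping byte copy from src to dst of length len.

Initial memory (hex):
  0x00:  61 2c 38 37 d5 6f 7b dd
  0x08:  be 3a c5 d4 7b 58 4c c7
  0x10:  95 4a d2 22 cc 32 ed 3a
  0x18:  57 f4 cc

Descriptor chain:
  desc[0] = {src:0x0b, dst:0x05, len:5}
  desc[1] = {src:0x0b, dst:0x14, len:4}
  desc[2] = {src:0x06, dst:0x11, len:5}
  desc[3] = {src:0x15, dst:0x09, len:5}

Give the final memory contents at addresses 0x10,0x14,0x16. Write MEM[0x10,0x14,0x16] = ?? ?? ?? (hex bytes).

MEM[0x10,0x14,0x16] = 95 c7 58

#0 dst[0x05+5] := {0xd4,0x7b,0x58,0x4c,0xc7}
#1 dst[0x14+4] := {0xd4,0x7b,0x58,0x4c}
#2 dst[0x11+5] := {0x7b,0x58,0x4c,0xc7,0xc5}
#3 dst[0x09+5] := {0xc5,0x58,0x4c,0x57,0xf4}
query mem[0x10]=0x95, mem[0x14]=0xc7, mem[0x16]=0x58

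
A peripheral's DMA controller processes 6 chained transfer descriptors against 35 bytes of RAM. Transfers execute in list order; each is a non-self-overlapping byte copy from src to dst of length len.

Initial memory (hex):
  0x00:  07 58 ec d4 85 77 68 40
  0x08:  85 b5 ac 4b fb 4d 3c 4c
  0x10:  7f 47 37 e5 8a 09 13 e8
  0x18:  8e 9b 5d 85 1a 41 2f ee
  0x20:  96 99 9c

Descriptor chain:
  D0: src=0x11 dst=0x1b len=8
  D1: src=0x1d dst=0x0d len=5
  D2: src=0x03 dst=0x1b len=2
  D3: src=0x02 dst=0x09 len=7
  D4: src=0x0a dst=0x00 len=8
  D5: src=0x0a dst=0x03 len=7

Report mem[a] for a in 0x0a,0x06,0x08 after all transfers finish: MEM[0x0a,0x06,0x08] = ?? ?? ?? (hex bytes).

MEM[0x0a,0x06,0x08] = d4 68 85

[0] 0x11->0x1b len=8 : 47 37 e5 8a 09 13 e8 8e
[1] 0x1d->0x0d len=5 : e5 8a 09 13 e8
[2] 0x03->0x1b len=2 : d4 85
[3] 0x02->0x09 len=7 : ec d4 85 77 68 40 85
[4] 0x0a->0x00 len=8 : d4 85 77 68 40 85 13 e8
[5] 0x0a->0x03 len=7 : d4 85 77 68 40 85 13
query mem[0x0a]=0xd4, mem[0x06]=0x68, mem[0x08]=0x85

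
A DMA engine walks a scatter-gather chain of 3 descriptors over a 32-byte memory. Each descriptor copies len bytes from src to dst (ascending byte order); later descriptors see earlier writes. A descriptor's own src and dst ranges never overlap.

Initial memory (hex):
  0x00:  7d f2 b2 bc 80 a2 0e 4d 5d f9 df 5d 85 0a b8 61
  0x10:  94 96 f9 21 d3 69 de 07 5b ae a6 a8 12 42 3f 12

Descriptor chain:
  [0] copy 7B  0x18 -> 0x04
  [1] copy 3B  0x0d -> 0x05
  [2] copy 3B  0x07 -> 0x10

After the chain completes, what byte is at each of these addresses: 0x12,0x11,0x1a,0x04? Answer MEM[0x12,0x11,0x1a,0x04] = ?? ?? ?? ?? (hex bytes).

MEM[0x12,0x11,0x1a,0x04] = 42 12 a6 5b

[0] 0x18->0x04 len=7 : 5b ae a6 a8 12 42 3f
[1] 0x0d->0x05 len=3 : 0a b8 61
[2] 0x07->0x10 len=3 : 61 12 42
query mem[0x12]=0x42, mem[0x11]=0x12, mem[0x1a]=0xa6, mem[0x04]=0x5b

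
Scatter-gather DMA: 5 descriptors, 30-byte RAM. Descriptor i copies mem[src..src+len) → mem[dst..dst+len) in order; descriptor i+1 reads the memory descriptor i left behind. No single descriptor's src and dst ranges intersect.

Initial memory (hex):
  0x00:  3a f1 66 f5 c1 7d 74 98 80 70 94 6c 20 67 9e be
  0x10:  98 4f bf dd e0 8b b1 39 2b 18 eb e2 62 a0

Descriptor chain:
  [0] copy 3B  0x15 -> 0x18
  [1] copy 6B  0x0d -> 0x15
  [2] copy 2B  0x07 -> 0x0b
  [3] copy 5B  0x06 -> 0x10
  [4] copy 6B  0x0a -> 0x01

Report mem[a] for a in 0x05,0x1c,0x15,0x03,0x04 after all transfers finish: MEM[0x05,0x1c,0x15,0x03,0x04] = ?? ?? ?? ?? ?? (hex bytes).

MEM[0x05,0x1c,0x15,0x03,0x04] = 9e 62 67 80 67

D0: mem[0x18..0x1a] <- [8b b1 39]
D1: mem[0x15..0x1a] <- [67 9e be 98 4f bf]
D2: mem[0x0b..0x0c] <- [98 80]
D3: mem[0x10..0x14] <- [74 98 80 70 94]
D4: mem[0x01..0x06] <- [94 98 80 67 9e be]
query mem[0x05]=0x9e, mem[0x1c]=0x62, mem[0x15]=0x67, mem[0x03]=0x80, mem[0x04]=0x67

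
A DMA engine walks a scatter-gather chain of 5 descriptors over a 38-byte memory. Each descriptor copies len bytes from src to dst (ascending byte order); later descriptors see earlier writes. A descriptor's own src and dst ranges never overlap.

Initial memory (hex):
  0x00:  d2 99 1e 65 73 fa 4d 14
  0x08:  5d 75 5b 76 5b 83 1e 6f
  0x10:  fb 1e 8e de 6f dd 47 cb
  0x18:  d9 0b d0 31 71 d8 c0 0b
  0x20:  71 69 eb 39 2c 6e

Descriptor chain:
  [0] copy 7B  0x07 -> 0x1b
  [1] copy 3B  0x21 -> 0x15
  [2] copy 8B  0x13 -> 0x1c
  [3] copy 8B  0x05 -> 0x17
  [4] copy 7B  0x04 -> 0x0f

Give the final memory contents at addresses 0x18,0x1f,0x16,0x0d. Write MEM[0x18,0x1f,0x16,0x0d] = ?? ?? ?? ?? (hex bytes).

#0 dst[0x1b+7] := {0x14,0x5d,0x75,0x5b,0x76,0x5b,0x83}
#1 dst[0x15+3] := {0x83,0xeb,0x39}
#2 dst[0x1c+8] := {0xde,0x6f,0x83,0xeb,0x39,0xd9,0x0b,0xd0}
#3 dst[0x17+8] := {0xfa,0x4d,0x14,0x5d,0x75,0x5b,0x76,0x5b}
#4 dst[0x0f+7] := {0x73,0xfa,0x4d,0x14,0x5d,0x75,0x5b}
query mem[0x18]=0x4d, mem[0x1f]=0xeb, mem[0x16]=0xeb, mem[0x0d]=0x83

MEM[0x18,0x1f,0x16,0x0d] = 4d eb eb 83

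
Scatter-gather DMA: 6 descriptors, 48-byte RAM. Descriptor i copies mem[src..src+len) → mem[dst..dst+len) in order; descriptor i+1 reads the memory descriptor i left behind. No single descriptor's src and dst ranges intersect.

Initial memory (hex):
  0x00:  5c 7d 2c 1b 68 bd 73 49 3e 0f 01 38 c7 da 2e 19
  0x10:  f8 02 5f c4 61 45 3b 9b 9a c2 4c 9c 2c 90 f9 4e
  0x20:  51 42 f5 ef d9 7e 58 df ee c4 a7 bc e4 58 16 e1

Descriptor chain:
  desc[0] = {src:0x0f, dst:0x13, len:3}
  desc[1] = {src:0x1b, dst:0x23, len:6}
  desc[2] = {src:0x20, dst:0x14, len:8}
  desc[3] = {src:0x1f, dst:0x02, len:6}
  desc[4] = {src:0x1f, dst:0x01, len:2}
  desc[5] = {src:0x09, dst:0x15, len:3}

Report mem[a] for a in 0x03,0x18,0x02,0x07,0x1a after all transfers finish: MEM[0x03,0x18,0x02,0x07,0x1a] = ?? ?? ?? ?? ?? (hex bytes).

MEM[0x03,0x18,0x02,0x07,0x1a] = 51 2c 51 2c f9

  after D0: wrote 3B at 0x13 = 19f802
  after D1: wrote 6B at 0x23 = 9c2c90f94e51
  after D2: wrote 8B at 0x14 = 5142f59c2c90f94e
  after D3: wrote 6B at 0x02 = 4e5142f59c2c
  after D4: wrote 2B at 0x01 = 4e51
  after D5: wrote 3B at 0x15 = 0f0138
query mem[0x03]=0x51, mem[0x18]=0x2c, mem[0x02]=0x51, mem[0x07]=0x2c, mem[0x1a]=0xf9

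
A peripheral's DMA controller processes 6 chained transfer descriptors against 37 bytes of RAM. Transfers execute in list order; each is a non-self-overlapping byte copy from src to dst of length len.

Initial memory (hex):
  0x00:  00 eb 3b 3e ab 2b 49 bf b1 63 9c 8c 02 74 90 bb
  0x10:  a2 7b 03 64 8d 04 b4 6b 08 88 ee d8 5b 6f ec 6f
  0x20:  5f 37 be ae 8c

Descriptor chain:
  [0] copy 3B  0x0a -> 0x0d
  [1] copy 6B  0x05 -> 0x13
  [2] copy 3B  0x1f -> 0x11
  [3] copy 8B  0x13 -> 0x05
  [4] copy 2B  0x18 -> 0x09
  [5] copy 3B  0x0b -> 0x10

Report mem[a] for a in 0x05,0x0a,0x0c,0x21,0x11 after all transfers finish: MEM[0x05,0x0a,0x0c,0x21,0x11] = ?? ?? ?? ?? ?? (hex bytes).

MEM[0x05,0x0a,0x0c,0x21,0x11] = 37 88 ee 37 ee

D0: mem[0x0d..0x0f] <- [9c 8c 02]
D1: mem[0x13..0x18] <- [2b 49 bf b1 63 9c]
D2: mem[0x11..0x13] <- [6f 5f 37]
D3: mem[0x05..0x0c] <- [37 49 bf b1 63 9c 88 ee]
D4: mem[0x09..0x0a] <- [9c 88]
D5: mem[0x10..0x12] <- [88 ee 9c]
query mem[0x05]=0x37, mem[0x0a]=0x88, mem[0x0c]=0xee, mem[0x21]=0x37, mem[0x11]=0xee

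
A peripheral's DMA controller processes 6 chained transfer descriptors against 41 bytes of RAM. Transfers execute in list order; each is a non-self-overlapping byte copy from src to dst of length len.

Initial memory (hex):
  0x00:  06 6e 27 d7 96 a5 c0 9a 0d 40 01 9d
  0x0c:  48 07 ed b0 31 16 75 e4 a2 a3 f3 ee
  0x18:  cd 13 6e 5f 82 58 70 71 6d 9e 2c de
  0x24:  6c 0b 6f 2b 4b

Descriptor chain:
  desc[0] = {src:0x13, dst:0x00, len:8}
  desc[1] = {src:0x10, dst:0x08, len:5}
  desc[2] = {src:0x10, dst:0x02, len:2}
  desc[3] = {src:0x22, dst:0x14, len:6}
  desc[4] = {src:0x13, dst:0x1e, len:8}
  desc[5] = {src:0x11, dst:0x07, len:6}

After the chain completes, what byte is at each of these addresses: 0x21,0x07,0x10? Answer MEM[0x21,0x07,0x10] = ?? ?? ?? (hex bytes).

  after D0: wrote 8B at 0x00 = e4a2a3f3eecd136e
  after D1: wrote 5B at 0x08 = 311675e4a2
  after D2: wrote 2B at 0x02 = 3116
  after D3: wrote 6B at 0x14 = 2cde6c0b6f2b
  after D4: wrote 8B at 0x1e = e42cde6c0b6f2b6e
  after D5: wrote 6B at 0x07 = 1675e42cde6c
query mem[0x21]=0x6c, mem[0x07]=0x16, mem[0x10]=0x31

MEM[0x21,0x07,0x10] = 6c 16 31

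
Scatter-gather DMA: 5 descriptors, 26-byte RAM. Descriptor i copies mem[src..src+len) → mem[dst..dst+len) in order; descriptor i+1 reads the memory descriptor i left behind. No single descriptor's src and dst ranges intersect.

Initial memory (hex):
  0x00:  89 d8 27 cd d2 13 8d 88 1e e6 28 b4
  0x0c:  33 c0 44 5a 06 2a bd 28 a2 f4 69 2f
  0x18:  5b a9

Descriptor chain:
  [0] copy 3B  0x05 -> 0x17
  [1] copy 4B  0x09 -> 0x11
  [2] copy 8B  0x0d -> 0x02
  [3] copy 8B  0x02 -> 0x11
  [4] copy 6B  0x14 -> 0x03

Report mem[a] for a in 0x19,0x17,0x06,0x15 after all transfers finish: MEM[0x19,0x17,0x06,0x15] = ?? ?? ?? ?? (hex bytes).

MEM[0x19,0x17,0x06,0x15] = 88 b4 b4 e6

D0: mem[0x17..0x19] <- [13 8d 88]
D1: mem[0x11..0x14] <- [e6 28 b4 33]
D2: mem[0x02..0x09] <- [c0 44 5a 06 e6 28 b4 33]
D3: mem[0x11..0x18] <- [c0 44 5a 06 e6 28 b4 33]
D4: mem[0x03..0x08] <- [06 e6 28 b4 33 88]
query mem[0x19]=0x88, mem[0x17]=0xb4, mem[0x06]=0xb4, mem[0x15]=0xe6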